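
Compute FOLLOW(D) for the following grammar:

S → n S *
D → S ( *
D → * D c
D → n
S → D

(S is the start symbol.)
{ $, '(', '*', 'c' }

To compute FOLLOW(D), find every occurrence of D on a right-hand side N → α D β: add FIRST(β) \ {ε}, and if β is empty or nullable also add FOLLOW(N). Iterate to a fixed point.

In D → * D c: D is followed by c, add FIRST(c) \ {ε} = { 'c' }
In S → D: D is at the end, add FOLLOW(S)

The FOLLOW sets referred to above (computed the same way, to a fixed point):
  FOLLOW(S) = { $, '(', '*' }

Taking the union: FOLLOW(D) = { $, '(', '*', 'c' }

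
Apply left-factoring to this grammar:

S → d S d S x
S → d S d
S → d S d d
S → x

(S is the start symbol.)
S → d S d S'
S' → S x
S' → ε
S' → d
S → x

Left-factoring transforms A → αβ₁ | αβ₂ into A → αA' and A' → β₁ | β₂
(α is the longest common prefix among the alternatives). Repeat until
no nonterminal has two alternatives with a common prefix.

Round 1: S has alternatives sharing prefix 'd S d'. Introduce S': S → d S d S'
  Add: S' → S x
  Add: S' → ε
  Add: S' → d

No remaining common prefixes — done.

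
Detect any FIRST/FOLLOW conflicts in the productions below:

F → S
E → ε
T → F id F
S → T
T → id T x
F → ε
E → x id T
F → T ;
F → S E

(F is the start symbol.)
A FIRST/FOLLOW conflict occurs when a non-terminal N has a nullable alternative N → β (β ⇒* ε) and another alternative N → α with FIRST(α) ∩ FOLLOW(N) ≠ ∅: on such a lookahead the parser cannot decide between expanding α and letting N vanish via β.

Nullable non-terminals: E, F.
FIRST sets used below: FIRST(S) = { 'id' }, FIRST(T) = { 'id' }

E: nullable alternative(s) E → ε; FOLLOW(E) = { $, ';', 'id', 'x' }
  E → ε: FIRST \ {ε} = { } — this is the only nullable alternative, skip
  E → x id T: FIRST \ {ε} = { 'x' } — overlaps FOLLOW(E) on { 'x' }: CONFLICT

F: nullable alternative(s) F → ε; FOLLOW(F) = { $, ';', 'id', 'x' }
  F → S: FIRST \ {ε} = { 'id' } — overlaps FOLLOW(F) on { 'id' }: CONFLICT
  F → ε: FIRST \ {ε} = { } — this is the only nullable alternative, skip
  F → T ;: FIRST \ {ε} = { 'id' } — overlaps FOLLOW(F) on { 'id' }: CONFLICT
  F → S E: FIRST \ {ε} = { 'id' } — overlaps FOLLOW(F) on { 'id' }: CONFLICT

S, T have no nullable alternative, so no FIRST/FOLLOW check is needed there.

So the grammar has 4 FIRST/FOLLOW conflicts (marked CONFLICT above).

Answer: Yes. F → S with FOLLOW(F) on { 'id' }; F → T ';' with FOLLOW(F) on { 'id' }; F → S E with FOLLOW(F) on { 'id' }; E → x id T with FOLLOW(E) on { 'x' }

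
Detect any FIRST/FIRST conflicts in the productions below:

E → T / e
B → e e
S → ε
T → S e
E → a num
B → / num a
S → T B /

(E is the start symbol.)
No FIRST/FIRST conflicts.

A FIRST/FIRST conflict occurs when two productions N → α and N → β for the same non-terminal have FIRST(α) ∩ FIRST(β) ≠ ∅ (with ε ∈ FIRST of a nullable right-hand side, so two nullable alternatives also conflict).

FIRST sets of the non-terminals at (or reachable through a nullable prefix from) the front of some alternative:
  FIRST(T) = { 'e' }

Productions for E:
  E → T / e: FIRST = { 'e' }
  E → a num: FIRST = { 'a' }
Productions for B:
  B → e e: FIRST = { 'e' }
  B → / num a: FIRST = { '/' }
Productions for S:
  S → ε: FIRST = { ε }
  S → T B /: FIRST = { 'e' }
T has only one production, so no FIRST/FIRST conflict is possible there.

All alternatives of each non-terminal have pairwise disjoint FIRST sets.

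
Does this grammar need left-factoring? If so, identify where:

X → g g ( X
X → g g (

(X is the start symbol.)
Left-factoring is needed when two productions for the same non-terminal
share a common prefix on the right-hand side.

Productions for X:
  X → g g ( X
  X → g g (

Found common prefix 'g g (' in productions for X

Answer: Yes, X has productions with common prefix 'g g ('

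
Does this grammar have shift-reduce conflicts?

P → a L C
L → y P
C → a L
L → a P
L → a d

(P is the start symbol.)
A shift-reduce conflict occurs when an LR(0) state has both:
  - a complete (reduce) item [A → α .] (dot at the end), and
  - a shift item [B → β . c γ] (dot before a terminal).

Augment with P' → P and build the canonical LR(0) collection (I0 = CLOSURE({[P' → . P]}), then GOTO on every symbol after a dot until no new states appear). It has 12 states:
  I0: { [P → . a L C], [P' → . P] }  — shift
  I1: { [P' → P .] }  — accept
  I2: { [L → . a P], [L → . a d], [L → . y P], [P → a . L C] }  — shift
  I3: { [C → . a L], [P → a L . C] }  — shift
  I4: { [L → a . P], [L → a . d], [P → . a L C] }  — shift
  I5: { [L → y . P], [P → . a L C] }  — shift
  I6: { [L → y P .] }  — reduce
  I7: { [L → a P .] }  — reduce
  I8: { [L → a d .] }  — reduce
  I9: { [P → a L C .] }  — reduce
  I10: { [C → a . L], [L → . a P], [L → . a d], [L → . y P] }  — shift
  I11: { [C → a L .] }  — reduce

No state contains both a complete item and a shift item.

Answer: No shift-reduce conflicts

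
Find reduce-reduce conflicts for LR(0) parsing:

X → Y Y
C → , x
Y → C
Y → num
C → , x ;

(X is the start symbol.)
No reduce-reduce conflicts

Augment with X' → X and build the canonical LR(0) collection (I0 = CLOSURE({[X' → . X]}), then GOTO on every symbol after a dot until no new states appear). It has 9 states:
  I0: { [C → . , x ;], [C → . , x], [X → . Y Y], [X' → . X], [Y → . C], [Y → . num] }  — shift
  I1: { [C → , . x ;], [C → , . x] }  — shift
  I2: { [Y → C .] }  — reduce
  I3: { [X' → X .] }  — accept
  I4: { [C → . , x ;], [C → . , x], [X → Y . Y], [Y → . C], [Y → . num] }  — shift
  I5: { [Y → num .] }  — reduce
  I6: { [X → Y Y .] }  — reduce
  I7: { [C → , x . ;], [C → , x .] }  — shift, reduce
  I8: { [C → , x ; .] }  — reduce

No state contains more than one complete item.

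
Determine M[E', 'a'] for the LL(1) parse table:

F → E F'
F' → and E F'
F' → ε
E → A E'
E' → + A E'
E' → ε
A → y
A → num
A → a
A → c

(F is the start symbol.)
Empty (error entry)

To find M[E', 'a'], we find productions for E' where 'a' is in the predict set (PREDICT(N → α) = (FIRST(α) \ {ε}) ∪ (FOLLOW(N) if α ⇒* ε)).

Relevant sets:
  FOLLOW(E') = { $, 'and' }

E' → + A E': PREDICT = { '+' }
E' → ε: PREDICT = { $, 'and' }

M[E', 'a'] is empty (no production applies)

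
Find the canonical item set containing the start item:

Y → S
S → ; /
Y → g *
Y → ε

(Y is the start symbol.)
First, augment the grammar with Y' → Y
I₀ = CLOSURE({ [Y' → . Y] }):
  [Y' → . Y] has the dot before Y: add [Y → . S], [Y → . g *], [Y → .]
  [Y → . S] has the dot before S: add [S → . ; /]
No further items can be added.

I₀ = { [S → . ; /], [Y → . S], [Y → . g *], [Y → .], [Y' → . Y] }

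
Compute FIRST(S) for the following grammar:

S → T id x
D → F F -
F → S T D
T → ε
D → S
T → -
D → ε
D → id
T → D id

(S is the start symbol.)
FIRST sets of the other non-terminals involved (by the same procedure, iterated to a fixed point):
  FIRST(T) = { '-', 'id', ε }

From S → T id x:
  - T is a non-terminal: add FIRST(T) \ {ε} = { '-', 'id' }
    T is nullable, so continue to the next symbol
  - id is a terminal: add 'id' and stop

Collecting: FIRST(S) = { '-', 'id' }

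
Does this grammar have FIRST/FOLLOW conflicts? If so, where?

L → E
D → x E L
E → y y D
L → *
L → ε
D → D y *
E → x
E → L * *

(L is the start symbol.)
Nullable non-terminals: L.
FIRST sets used below: FIRST(E) = { '*', 'x', 'y' }

L: nullable alternative(s) L → ε; FOLLOW(L) = { $, '*', 'x', 'y' }
  L → E: FIRST \ {ε} = { '*', 'x', 'y' } — overlaps FOLLOW(L) on { '*', 'x', 'y' }: CONFLICT
  L → *: FIRST \ {ε} = { '*' } — overlaps FOLLOW(L) on { '*' }: CONFLICT
  L → ε: FIRST \ {ε} = { } — this is the only nullable alternative, skip

D, E have no nullable alternative, so no FIRST/FOLLOW check is needed there.

So the grammar has 2 FIRST/FOLLOW conflicts (marked CONFLICT above).

Answer: Yes. L → E with FOLLOW(L) on { '*', 'x', 'y' }; L → '*' with FOLLOW(L) on { '*' }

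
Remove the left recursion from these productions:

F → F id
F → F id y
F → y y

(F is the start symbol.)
F is directly left-recursive. The standard transformation for
  A → A α₁ | ... | A α_m | β₁ | ... | β_n
is
  A  → β₁ A' | ... | β_n A'
  A' → α₁ A' | ... | α_m A' | ε

F → y y becomes F → y y F'
F → F id becomes F' → id F'
F → F id y becomes F' → id y F'
Add F' → ε

Resulting grammar:
F → y y F'
F' → id F'
F' → id y F'
F' → ε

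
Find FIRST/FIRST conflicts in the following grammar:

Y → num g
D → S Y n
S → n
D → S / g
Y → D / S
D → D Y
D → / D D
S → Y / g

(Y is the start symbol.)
Yes. Y → num g / Y → D '/' S on { 'num' }; D → S Y n / D → S '/' g on { '/', 'n', 'num' }; D → S Y n / D → D Y on { '/', 'n', 'num' }; D → S Y n / D → '/' D D on { '/' }; D → S '/' g / D → D Y on { '/', 'n', 'num' }; D → S '/' g / D → '/' D D on { '/' }; D → D Y / D → '/' D D on { '/' }; S → n / S → Y '/' g on { 'n' }

A FIRST/FIRST conflict occurs when two productions N → α and N → β for the same non-terminal have FIRST(α) ∩ FIRST(β) ≠ ∅ (with ε ∈ FIRST of a nullable right-hand side, so two nullable alternatives also conflict).

FIRST sets of the non-terminals at (or reachable through a nullable prefix from) the front of some alternative:
  FIRST(D) = { '/', 'n', 'num' }
  FIRST(S) = { '/', 'n', 'num' }
  FIRST(Y) = { '/', 'n', 'num' }

Productions for Y:
  Y → num g: FIRST = { 'num' }
  Y → D / S: FIRST = { '/', 'n', 'num' }
Productions for D:
  D → S Y n: FIRST = { '/', 'n', 'num' }
  D → S / g: FIRST = { '/', 'n', 'num' }
  D → D Y: FIRST = { '/', 'n', 'num' }
  D → / D D: FIRST = { '/' }
Productions for S:
  S → n: FIRST = { 'n' }
  S → Y / g: FIRST = { '/', 'n', 'num' }

Conflict for Y: Y → num g and Y → D / S
  Overlap: { 'num' }
Conflict for D: D → S Y n and D → S / g
  Overlap: { '/', 'n', 'num' }
Conflict for D: D → S Y n and D → D Y
  Overlap: { '/', 'n', 'num' }
Conflict for D: D → S Y n and D → / D D
  Overlap: { '/' }
Conflict for D: D → S / g and D → D Y
  Overlap: { '/', 'n', 'num' }
Conflict for D: D → S / g and D → / D D
  Overlap: { '/' }
Conflict for D: D → D Y and D → / D D
  Overlap: { '/' }
Conflict for S: S → n and S → Y / g
  Overlap: { 'n' }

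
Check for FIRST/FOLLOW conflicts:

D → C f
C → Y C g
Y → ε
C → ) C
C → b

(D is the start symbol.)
No FIRST/FOLLOW conflicts.

A FIRST/FOLLOW conflict occurs when a non-terminal N has a nullable alternative N → β (β ⇒* ε) and another alternative N → α with FIRST(α) ∩ FOLLOW(N) ≠ ∅: on such a lookahead the parser cannot decide between expanding α and letting N vanish via β.

Nullable non-terminals: Y.
Y has a nullable alternative but only one production, so nothing to check.

C, D have no nullable alternative, so no FIRST/FOLLOW check is needed there.

No FIRST/FOLLOW conflicts found.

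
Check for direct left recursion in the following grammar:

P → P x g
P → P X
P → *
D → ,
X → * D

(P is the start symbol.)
Yes, P is left-recursive

P → P x g: LEFT RECURSIVE (starts with P)
P → P X: LEFT RECURSIVE (starts with P)
P → *: starts with '*'
D → ,: starts with ','
X → * D: starts with '*'

The grammar has direct left recursion on: P.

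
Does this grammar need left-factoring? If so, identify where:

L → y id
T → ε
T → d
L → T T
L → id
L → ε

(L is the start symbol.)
Left-factoring is needed when two productions for the same non-terminal
share a common prefix on the right-hand side.

Productions for L:
  L → y id
  L → T T
  L → id
  L → ε
Productions for T:
  T → ε
  T → d

No common prefixes found.

Answer: No, left-factoring is not needed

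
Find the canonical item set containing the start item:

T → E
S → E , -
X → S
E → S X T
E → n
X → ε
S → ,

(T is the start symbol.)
First, augment the grammar with T' → T
I₀ = CLOSURE({ [T' → . T] }):
  [T' → . T] has the dot before T: add [T → . E]
  [T → . E] has the dot before E: add [E → . S X T], [E → . n]
  [E → . S X T] has the dot before S: add [S → . E , -], [S → . ,]
No further items can be added.

I₀ = { [E → . S X T], [E → . n], [S → . ,], [S → . E , -], [T → . E], [T' → . T] }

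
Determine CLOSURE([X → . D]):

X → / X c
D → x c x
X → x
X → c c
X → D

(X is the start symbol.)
{ [D → . x c x], [X → . D] }

Start with: [X → . D]
  [X → . D] has the dot before D: add [D → . x c x]
No further items can be added.

CLOSURE = { [D → . x c x], [X → . D] }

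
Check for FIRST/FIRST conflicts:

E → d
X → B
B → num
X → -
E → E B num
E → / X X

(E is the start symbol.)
Yes. E → d / E → E B num on { 'd' }; E → E B num / E → '/' X X on { '/' }

A FIRST/FIRST conflict occurs when two productions N → α and N → β for the same non-terminal have FIRST(α) ∩ FIRST(β) ≠ ∅ (with ε ∈ FIRST of a nullable right-hand side, so two nullable alternatives also conflict).

FIRST sets of the non-terminals at (or reachable through a nullable prefix from) the front of some alternative:
  FIRST(E) = { '/', 'd' }
  FIRST(B) = { 'num' }

Productions for E:
  E → d: FIRST = { 'd' }
  E → E B num: FIRST = { '/', 'd' }
  E → / X X: FIRST = { '/' }
Productions for X:
  X → B: FIRST = { 'num' }
  X → -: FIRST = { '-' }
B has only one production, so no FIRST/FIRST conflict is possible there.

Conflict for E: E → d and E → E B num
  Overlap: { 'd' }
Conflict for E: E → E B num and E → / X X
  Overlap: { '/' }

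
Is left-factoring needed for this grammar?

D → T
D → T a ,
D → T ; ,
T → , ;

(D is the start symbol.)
Yes, D has productions with common prefix 'T'

Left-factoring is needed when two productions for the same non-terminal
share a common prefix on the right-hand side.

Productions for D:
  D → T
  D → T a ,
  D → T ; ,

Found common prefix 'T' in productions for D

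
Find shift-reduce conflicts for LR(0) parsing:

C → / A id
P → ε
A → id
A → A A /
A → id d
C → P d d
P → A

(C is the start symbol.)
Augment with C' → C and build the canonical LR(0) collection (I0 = CLOSURE({[C' → . C]}), then GOTO on every symbol after a dot until no new states appear). It has 13 states:
  I0: { [A → . A A /], [A → . id d], [A → . id], [C → . / A id], [C → . P d d], [C' → . C], [P → . A], [P → .] }  — shift, reduce
  I1: { [A → . A A /], [A → . id d], [A → . id], [C → / . A id] }  — shift
  I2: { [A → . A A /], [A → . id d], [A → . id], [A → A . A /], [P → A .] }  — shift, reduce
  I3: { [C' → C .] }  — accept
  I4: { [C → P . d d] }  — shift
  I5: { [A → id . d], [A → id .] }  — shift, reduce
  I6: { [A → id d .] }  — reduce
  I7: { [C → P d . d] }  — shift
  I8: { [C → P d d .] }  — reduce
  I9: { [A → . A A /], [A → . id d], [A → . id], [A → A . A /], [A → A A . /] }  — shift
  I10: { [A → A A / .] }  — reduce
  I11: { [A → . A A /], [A → . id d], [A → . id], [A → A . A /], [C → / A . id] }  — shift
  I12: { [A → id . d], [A → id .], [C → / A id .] }  — shift, 2 reduces

I0 contains reduce item [P → .] and shift items [A → . id], [A → . id d], [C → . / A id] — shift-reduce conflict.
I2 contains reduce item [P → A .] and shift items [A → . id], [A → . id d] — shift-reduce conflict.
I5 contains reduce item [A → id .] and shift item [A → id . d] — shift-reduce conflict.
I12 contains reduce items [A → id .], [C → / A id .] and shift item [A → id . d] — shift-reduce conflict.

Answer: Yes — I0: [P → .] vs [A → . id]; I2: [P → A .] vs [A → . id]; I5: [A → id .] vs [A → id . d]; I12: [A → id .] vs [A → id . d]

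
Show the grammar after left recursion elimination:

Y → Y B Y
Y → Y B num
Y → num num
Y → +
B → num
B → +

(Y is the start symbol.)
Y is directly left-recursive. The standard transformation for
  A → A α₁ | ... | A α_m | β₁ | ... | β_n
is
  A  → β₁ A' | ... | β_n A'
  A' → α₁ A' | ... | α_m A' | ε

Y → num num becomes Y → num num Y'
Y → + becomes Y → + Y'
Y → Y B Y becomes Y' → B Y Y'
Y → Y B num becomes Y' → B num Y'
Add Y' → ε

Productions for other non-terminals are unchanged:
  B → num
  B → +

Resulting grammar:
Y → num num Y'
Y → + Y'
Y' → B Y Y'
Y' → B num Y'
Y' → ε
B → num
B → +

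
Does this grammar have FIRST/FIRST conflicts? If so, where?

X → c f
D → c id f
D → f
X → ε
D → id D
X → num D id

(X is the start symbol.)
No FIRST/FIRST conflicts.

Productions for X:
  X → c f: FIRST = { 'c' }
  X → ε: FIRST = { ε }
  X → num D id: FIRST = { 'num' }
Productions for D:
  D → c id f: FIRST = { 'c' }
  D → f: FIRST = { 'f' }
  D → id D: FIRST = { 'id' }

All alternatives of each non-terminal have pairwise disjoint FIRST sets.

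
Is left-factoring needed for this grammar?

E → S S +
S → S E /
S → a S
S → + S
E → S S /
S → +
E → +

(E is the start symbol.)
Left-factoring is needed when two productions for the same non-terminal
share a common prefix on the right-hand side.

Productions for E:
  E → S S +
  E → S S /
  E → +
Productions for S:
  S → S E /
  S → a S
  S → + S
  S → +

Found common prefix 'S S' in productions for E
Found common prefix '+' in productions for S

Answer: Yes, E has productions with common prefix 'S S'; S has productions with common prefix '+'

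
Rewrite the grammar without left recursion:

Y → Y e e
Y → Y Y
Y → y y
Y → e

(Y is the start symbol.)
Y → y y Y'
Y → e Y'
Y' → e e Y'
Y' → Y Y'
Y' → ε

Y is directly left-recursive. The standard transformation for
  A → A α₁ | ... | A α_m | β₁ | ... | β_n
is
  A  → β₁ A' | ... | β_n A'
  A' → α₁ A' | ... | α_m A' | ε

Y → y y becomes Y → y y Y'
Y → e becomes Y → e Y'
Y → Y e e becomes Y' → e e Y'
Y → Y Y becomes Y' → Y Y'
Add Y' → ε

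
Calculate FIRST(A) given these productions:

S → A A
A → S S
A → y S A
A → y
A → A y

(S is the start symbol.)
{ 'y' }

To compute FIRST(A), examine every production with A on the left-hand side, reading each right-hand side left to right until a non-nullable symbol is reached.

FIRST sets of the other non-terminals involved (by the same procedure, iterated to a fixed point):
  FIRST(S) = { 'y' }

From A → S S:
  - S is a non-terminal: add FIRST(S) \ {ε} = { 'y' }
    S is not nullable, so stop
From A → y S A:
  - y is a terminal: add 'y' and stop
From A → y:
  - y is a terminal: add 'y' and stop
From A → A y:
  - A is the symbol being defined: contributes nothing new
    A is not nullable, so stop

Collecting: FIRST(A) = { 'y' }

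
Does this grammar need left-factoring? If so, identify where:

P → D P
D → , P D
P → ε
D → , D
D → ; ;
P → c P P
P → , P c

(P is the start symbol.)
Yes, D has productions with common prefix ','

Left-factoring is needed when two productions for the same non-terminal
share a common prefix on the right-hand side.

Productions for P:
  P → D P
  P → ε
  P → c P P
  P → , P c
Productions for D:
  D → , P D
  D → , D
  D → ; ;

Found common prefix ',' in productions for D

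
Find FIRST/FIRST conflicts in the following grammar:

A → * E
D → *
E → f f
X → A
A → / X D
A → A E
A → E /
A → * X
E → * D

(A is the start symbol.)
Yes. A → '*' E / A → A E on { '*' }; A → '*' E / A → E '/' on { '*' }; A → '*' E / A → '*' X on { '*' }; A → '/' X D / A → A E on { '/' }; A → A E / A → E '/' on { '*', 'f' }; A → A E / A → '*' X on { '*' }; A → E '/' / A → '*' X on { '*' }

FIRST sets of the non-terminals at (or reachable through a nullable prefix from) the front of some alternative:
  FIRST(A) = { '*', '/', 'f' }
  FIRST(E) = { '*', 'f' }

Productions for A:
  A → * E: FIRST = { '*' }
  A → / X D: FIRST = { '/' }
  A → A E: FIRST = { '*', '/', 'f' }
  A → E /: FIRST = { '*', 'f' }
  A → * X: FIRST = { '*' }
Productions for E:
  E → f f: FIRST = { 'f' }
  E → * D: FIRST = { '*' }
D, X have only one production, so no FIRST/FIRST conflict is possible there.

Conflict for A: A → * E and A → A E
  Overlap: { '*' }
Conflict for A: A → * E and A → E /
  Overlap: { '*' }
Conflict for A: A → * E and A → * X
  Overlap: { '*' }
Conflict for A: A → / X D and A → A E
  Overlap: { '/' }
Conflict for A: A → A E and A → E /
  Overlap: { '*', 'f' }
Conflict for A: A → A E and A → * X
  Overlap: { '*' }
Conflict for A: A → E / and A → * X
  Overlap: { '*' }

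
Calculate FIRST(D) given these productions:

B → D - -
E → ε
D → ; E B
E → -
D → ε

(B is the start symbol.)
{ ';', ε }

From D → ; E B:
  - ';' is a terminal: add ';' and stop
From D → ε:
  - ε-production, so ε ∈ FIRST(D)

Collecting: FIRST(D) = { ';', ε }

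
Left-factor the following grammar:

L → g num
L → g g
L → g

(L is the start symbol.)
Left-factoring transforms A → αβ₁ | αβ₂ into A → αA' and A' → β₁ | β₂
(α is the longest common prefix among the alternatives). Repeat until
no nonterminal has two alternatives with a common prefix.

Round 1: L has alternatives sharing prefix 'g'. Introduce L': L → g L'
  Add: L' → num
  Add: L' → g
  Add: L' → ε

No remaining common prefixes — done.

Resulting grammar:
L → g L'
L' → num
L' → g
L' → ε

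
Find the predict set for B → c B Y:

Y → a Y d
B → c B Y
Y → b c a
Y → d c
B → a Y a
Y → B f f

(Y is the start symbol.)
PREDICT(B → c B Y) = (FIRST(RHS) \ {ε}) ∪ (FOLLOW(B) if ε ∈ FIRST(RHS), i.e. RHS ⇒* ε)
FIRST(c B Y) = { 'c' }
ε ∉ FIRST(c B Y), so FOLLOW(B) is not added.
PREDICT(B → c B Y) = { 'c' }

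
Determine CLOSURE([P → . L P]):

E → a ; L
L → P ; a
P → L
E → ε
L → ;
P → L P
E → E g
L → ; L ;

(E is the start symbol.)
To compute CLOSURE, for each item [A → α.Bβ] where B is a non-terminal, add [B → .γ] for all productions B → γ; repeat for the newly added items until nothing changes.

Start with: [P → . L P]
  [P → . L P] has the dot before L: add [L → . P ; a], [L → . ;], [L → . ; L ;]
  [L → . P ; a] has the dot before P: add [P → . L]
No further items can be added.

CLOSURE = { [L → . ; L ;], [L → . ;], [L → . P ; a], [P → . L P], [P → . L] }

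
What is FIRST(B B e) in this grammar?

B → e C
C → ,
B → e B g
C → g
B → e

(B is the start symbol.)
{ 'e' }

FIRST sets of the non-terminals involved (from the grammar, by fixed-point iteration):
  FIRST(B) = { 'e' }

To compute FIRST(B B e), process the symbols left to right:
Symbol B is a non-terminal. Add FIRST(B) \ {ε} = { 'e' }
B is not nullable (ε ∉ FIRST(B)), so stop here.
FIRST(B B e) = { 'e' }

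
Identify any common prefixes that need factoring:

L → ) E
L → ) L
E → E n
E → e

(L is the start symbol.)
Yes, L has productions with common prefix ')'

Left-factoring is needed when two productions for the same non-terminal
share a common prefix on the right-hand side.

Productions for L:
  L → ) E
  L → ) L
Productions for E:
  E → E n
  E → e

Found common prefix ')' in productions for L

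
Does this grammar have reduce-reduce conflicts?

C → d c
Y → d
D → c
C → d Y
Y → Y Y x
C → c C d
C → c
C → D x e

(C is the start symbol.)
Yes — I3: [C → c .] vs [D → c .]

A reduce-reduce conflict occurs when an LR(0) state has two complete items [A → α .] and [B → β .] — both call for a reduction, and with no lookahead the parser cannot choose between them.

Augment with C' → C and build the canonical LR(0) collection (I0 = CLOSURE({[C' → . C]}), then GOTO on every symbol after a dot until no new states appear). It has 14 states:
  I0: { [C → . D x e], [C → . c C d], [C → . c], [C → . d Y], [C → . d c], [C' → . C], [D → . c] }  — shift
  I1: { [C' → C .] }  — accept
  I2: { [C → D . x e] }  — shift
  I3: { [C → . D x e], [C → . c C d], [C → . c], [C → . d Y], [C → . d c], [C → c . C d], [C → c .], [D → . c], [D → c .] }  — shift, 2 reduces
  I4: { [C → d . Y], [C → d . c], [Y → . Y Y x], [Y → . d] }  — shift
  I5: { [C → d Y .], [Y → . Y Y x], [Y → . d], [Y → Y . Y x] }  — shift, reduce
  I6: { [C → d c .] }  — reduce
  I7: { [Y → d .] }  — reduce
  I8: { [Y → . Y Y x], [Y → . d], [Y → Y . Y x], [Y → Y Y . x] }  — shift
  I9: { [Y → Y Y x .] }  — reduce
  I10: { [C → c C . d] }  — shift
  I11: { [C → c C d .] }  — reduce
  I12: { [C → D x . e] }  — shift
  I13: { [C → D x e .] }  — reduce

I3 contains complete items [C → c .], [D → c .] — reduce-reduce conflict.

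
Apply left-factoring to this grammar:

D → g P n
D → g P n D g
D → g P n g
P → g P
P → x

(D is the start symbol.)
D → g P n D'
D' → ε
D' → D g
D' → g
P → g P
P → x

Left-factoring transforms A → αβ₁ | αβ₂ into A → αA' and A' → β₁ | β₂
(α is the longest common prefix among the alternatives). Repeat until
no nonterminal has two alternatives with a common prefix.

Round 1: D has alternatives sharing prefix 'g P n'. Introduce D': D → g P n D'
  Add: D' → ε
  Add: D' → D g
  Add: D' → g

No remaining common prefixes — done.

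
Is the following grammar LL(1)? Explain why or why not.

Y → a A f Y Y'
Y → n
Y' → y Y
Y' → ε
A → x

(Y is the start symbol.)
No. Predict set conflict for Y': { 'y' }

Relevant sets:
  FOLLOW(Y') = { $, 'y' }

For Y:
  PREDICT(Y → a A f Y Y') = { 'a' }
  PREDICT(Y → n) = { 'n' }
For Y':
  PREDICT(Y' → y Y) = { 'y' }
  PREDICT(Y' → ε) = { $, 'y' }
A has a single production, so nothing to check there.

Conflict found: Predict set conflict for Y': { 'y' }
The grammar is NOT LL(1).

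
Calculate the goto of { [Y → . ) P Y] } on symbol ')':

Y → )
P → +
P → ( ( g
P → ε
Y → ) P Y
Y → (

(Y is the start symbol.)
{ [P → . ( ( g], [P → . +], [P → .], [Y → ) . P Y] }

GOTO(I, ')') = CLOSURE({ [A → αX.β] : [A → α.Xβ] ∈ I, X = ')' })

Items with dot before ')', with the dot advanced:
  [Y → . ) P Y] → [Y → ) . P Y]
Closure of the advanced items:
  [Y → ) . P Y] has the dot before P: add [P → . +], [P → . ( ( g], [P → .]

GOTO = { [P → . ( ( g], [P → . +], [P → .], [Y → ) . P Y] }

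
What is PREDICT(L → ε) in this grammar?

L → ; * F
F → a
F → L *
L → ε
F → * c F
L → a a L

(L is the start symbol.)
{ $, '*' }

PREDICT(L → ε) = (FIRST(RHS) \ {ε}) ∪ (FOLLOW(L) if ε ∈ FIRST(RHS), i.e. RHS ⇒* ε)
The right-hand side is ε (FIRST(ε) = { ε }), so the predict set is FOLLOW(L) = { $, '*' }
PREDICT(L → ε) = { $, '*' }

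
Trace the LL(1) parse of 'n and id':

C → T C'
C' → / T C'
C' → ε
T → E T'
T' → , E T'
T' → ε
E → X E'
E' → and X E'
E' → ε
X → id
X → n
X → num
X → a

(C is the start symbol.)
LL(1) parsing maintains a stack (initially the start symbol over $) and the input. At each step: if the stack top is a terminal, match it against the current input token; if it is a non-terminal N, replace it with the RHS of M[N, lookahead] (the unique production whose predict set contains the lookahead).

Stack is shown with the top on the left.

Stack             Input       Action
------------------------------------
C $               n and id $  output C → T C'
T C' $            n and id $  output T → E T'
E T' C' $         n and id $  output E → X E'
X E' T' C' $      n and id $  output X → n
n E' T' C' $      n and id $  match 'n'
E' T' C' $        and id $    output E' → and X E'
and X E' T' C' $  and id $    match 'and'
X E' T' C' $      id $        output X → id
id E' T' C' $     id $        match 'id'
E' T' C' $        $           output E' → ε
T' C' $           $           output T' → ε
C' $              $           output C' → ε
$                 $           accept

The string is accepted.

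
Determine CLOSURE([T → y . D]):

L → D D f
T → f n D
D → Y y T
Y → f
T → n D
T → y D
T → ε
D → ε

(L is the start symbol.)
{ [D → . Y y T], [D → .], [T → y . D], [Y → . f] }

To compute CLOSURE, for each item [A → α.Bβ] where B is a non-terminal, add [B → .γ] for all productions B → γ; repeat for the newly added items until nothing changes.

Start with: [T → y . D]
  [T → y . D] has the dot before D: add [D → . Y y T], [D → .]
  [D → . Y y T] has the dot before Y: add [Y → . f]
No further items can be added.

CLOSURE = { [D → . Y y T], [D → .], [T → y . D], [Y → . f] }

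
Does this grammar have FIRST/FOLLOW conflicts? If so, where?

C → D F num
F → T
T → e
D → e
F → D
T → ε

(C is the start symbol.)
Nullable non-terminals: F, T.
FIRST sets used below: FIRST(T) = { 'e', ε }, FIRST(D) = { 'e' }

F: nullable alternative(s) F → T; FOLLOW(F) = { 'num' }
  F → T: FIRST \ {ε} = { 'e' } — this is the only nullable alternative, skip
  F → D: FIRST \ {ε} = { 'e' } — disjoint from FOLLOW(F)

T: nullable alternative(s) T → ε; FOLLOW(T) = { 'num' }
  T → e: FIRST \ {ε} = { 'e' } — disjoint from FOLLOW(T)
  T → ε: FIRST \ {ε} = { } — this is the only nullable alternative, skip

C, D have no nullable alternative, so no FIRST/FOLLOW check is needed there.

No FIRST/FOLLOW conflicts found.

Answer: No FIRST/FOLLOW conflicts.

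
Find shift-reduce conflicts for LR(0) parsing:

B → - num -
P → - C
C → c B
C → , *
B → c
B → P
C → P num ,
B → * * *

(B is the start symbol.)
No shift-reduce conflicts

Augment with B' → B and build the canonical LR(0) collection (I0 = CLOSURE({[B' → . B]}), then GOTO on every symbol after a dot until no new states appear). It has 19 states:
  I0: { [B → . * * *], [B → . - num -], [B → . P], [B → . c], [B' → . B], [P → . - C] }  — shift
  I1: { [B → * . * *] }  — shift
  I2: { [B → - . num -], [C → . , *], [C → . P num ,], [C → . c B], [P → - . C], [P → . - C] }  — shift
  I3: { [B' → B .] }  — accept
  I4: { [B → P .] }  — reduce
  I5: { [B → c .] }  — reduce
  I6: { [C → , . *] }  — shift
  I7: { [C → . , *], [C → . P num ,], [C → . c B], [P → - . C], [P → . - C] }  — shift
  I8: { [P → - C .] }  — reduce
  I9: { [C → P . num ,] }  — shift
  I10: { [B → . * * *], [B → . - num -], [B → . P], [B → . c], [C → c . B], [P → . - C] }  — shift
  I11: { [B → - num . -] }  — shift
  I12: { [B → - num - .] }  — reduce
  I13: { [C → c B .] }  — reduce
  I14: { [C → P num . ,] }  — shift
  I15: { [C → P num , .] }  — reduce
  I16: { [C → , * .] }  — reduce
  I17: { [B → * * . *] }  — shift
  I18: { [B → * * * .] }  — reduce

No state contains both a complete item and a shift item.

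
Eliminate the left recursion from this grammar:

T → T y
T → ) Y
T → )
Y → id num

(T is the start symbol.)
T is directly left-recursive. The standard transformation for
  A → A α₁ | ... | A α_m | β₁ | ... | β_n
is
  A  → β₁ A' | ... | β_n A'
  A' → α₁ A' | ... | α_m A' | ε

T → ) Y becomes T → ) Y T'
T → ) becomes T → ) T'
T → T y becomes T' → y T'
Add T' → ε

Productions for other non-terminals are unchanged:
  Y → id num

Resulting grammar:
T → ) Y T'
T → ) T'
T' → y T'
T' → ε
Y → id num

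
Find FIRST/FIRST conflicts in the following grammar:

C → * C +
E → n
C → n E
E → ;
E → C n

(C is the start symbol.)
Yes. E → n / E → C n on { 'n' }

FIRST sets of the non-terminals at (or reachable through a nullable prefix from) the front of some alternative:
  FIRST(C) = { '*', 'n' }

Productions for C:
  C → * C +: FIRST = { '*' }
  C → n E: FIRST = { 'n' }
Productions for E:
  E → n: FIRST = { 'n' }
  E → ;: FIRST = { ';' }
  E → C n: FIRST = { '*', 'n' }

Conflict for E: E → n and E → C n
  Overlap: { 'n' }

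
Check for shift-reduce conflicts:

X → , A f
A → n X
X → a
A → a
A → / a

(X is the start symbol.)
Augment with X' → X and build the canonical LR(0) collection (I0 = CLOSURE({[X' → . X]}), then GOTO on every symbol after a dot until no new states appear). It has 11 states:
  I0: { [X → . , A f], [X → . a], [X' → . X] }  — shift
  I1: { [A → . / a], [A → . a], [A → . n X], [X → , . A f] }  — shift
  I2: { [X' → X .] }  — accept
  I3: { [X → a .] }  — reduce
  I4: { [A → / . a] }  — shift
  I5: { [X → , A . f] }  — shift
  I6: { [A → a .] }  — reduce
  I7: { [A → n . X], [X → . , A f], [X → . a] }  — shift
  I8: { [A → n X .] }  — reduce
  I9: { [X → , A f .] }  — reduce
  I10: { [A → / a .] }  — reduce

No state contains both a complete item and a shift item.

Answer: No shift-reduce conflicts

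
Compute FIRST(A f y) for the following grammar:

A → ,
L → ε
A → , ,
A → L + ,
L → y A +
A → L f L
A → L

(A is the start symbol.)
{ '+', ',', 'f', 'y' }

FIRST sets of the non-terminals involved (from the grammar, by fixed-point iteration):
  FIRST(A) = { '+', ',', 'f', 'y', ε }

To compute FIRST(A f y), process the symbols left to right:
Symbol A is a non-terminal. Add FIRST(A) \ {ε} = { '+', ',', 'f', 'y' }
A is nullable (ε ∈ FIRST(A)), continue to the next symbol.
Symbol f is a terminal. Add 'f' and stop.
FIRST(A f y) = { '+', ',', 'f', 'y' }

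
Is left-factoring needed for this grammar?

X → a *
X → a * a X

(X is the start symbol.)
Yes, X has productions with common prefix 'a *'

Left-factoring is needed when two productions for the same non-terminal
share a common prefix on the right-hand side.

Productions for X:
  X → a *
  X → a * a X

Found common prefix 'a *' in productions for X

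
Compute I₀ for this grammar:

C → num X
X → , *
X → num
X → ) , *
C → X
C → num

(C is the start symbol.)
{ [C → . X], [C → . num X], [C → . num], [C' → . C], [X → . ) , *], [X → . , *], [X → . num] }

First, augment the grammar with C' → C
I₀ = CLOSURE({ [C' → . C] }):
  [C' → . C] has the dot before C: add [C → . num X], [C → . X], [C → . num]
  [C → . X] has the dot before X: add [X → . , *], [X → . num], [X → . ) , *]
No further items can be added.

I₀ = { [C → . X], [C → . num X], [C → . num], [C' → . C], [X → . ) , *], [X → . , *], [X → . num] }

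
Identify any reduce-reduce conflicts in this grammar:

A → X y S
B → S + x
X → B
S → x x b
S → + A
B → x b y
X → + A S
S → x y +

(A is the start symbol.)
Augment with A' → A and build the canonical LR(0) collection (I0 = CLOSURE({[A' → . A]}), then GOTO on every symbol after a dot until no new states appear). It has 22 states:
  I0: { [A → . X y S], [A' → . A], [B → . S + x], [B → . x b y], [S → . + A], [S → . x x b], [S → . x y +], [X → . + A S], [X → . B] }  — shift
  I1: { [A → . X y S], [B → . S + x], [B → . x b y], [S → + . A], [S → . + A], [S → . x x b], [S → . x y +], [X → + . A S], [X → . + A S], [X → . B] }  — shift
  I2: { [A' → A .] }  — accept
  I3: { [X → B .] }  — reduce
  I4: { [B → S . + x] }  — shift
  I5: { [A → X . y S] }  — shift
  I6: { [B → x . b y], [S → x . x b], [S → x . y +] }  — shift
  I7: { [B → x b . y] }  — shift
  I8: { [S → x x . b] }  — shift
  I9: { [S → x y . +] }  — shift
  I10: { [S → x y + .] }  — reduce
  I11: { [S → x x b .] }  — reduce
  I12: { [B → x b y .] }  — reduce
  I13: { [A → X y . S], [S → . + A], [S → . x x b], [S → . x y +] }  — shift
  I14: { [A → . X y S], [B → . S + x], [B → . x b y], [S → + . A], [S → . + A], [S → . x x b], [S → . x y +], [X → . + A S], [X → . B] }  — shift
  I15: { [A → X y S .] }  — reduce
  I16: { [S → x . x b], [S → x . y +] }  — shift
  I17: { [S → + A .] }  — reduce
  I18: { [B → S + . x] }  — shift
  I19: { [B → S + x .] }  — reduce
  I20: { [S → + A .], [S → . + A], [S → . x x b], [S → . x y +], [X → + A . S] }  — shift, reduce
  I21: { [X → + A S .] }  — reduce

No state contains more than one complete item.

Answer: No reduce-reduce conflicts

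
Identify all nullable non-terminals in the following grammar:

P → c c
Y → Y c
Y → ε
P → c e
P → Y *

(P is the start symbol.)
{ 'Y' }

A non-terminal is nullable if it can derive ε (the empty string): either it has an ε-production, or it has a production whose right-hand side consists entirely of nullable non-terminals.

ε-productions: Y → ε
So Y is immediately nullable.
No further non-terminal can be added: every production for the remaining non-terminals contains a terminal or a non-nullable non-terminal.
Nullable = { 'Y' }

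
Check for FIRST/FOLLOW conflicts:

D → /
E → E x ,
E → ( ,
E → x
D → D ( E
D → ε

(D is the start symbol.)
Yes. D → D '(' E with FOLLOW(D) on { '(' }

Nullable non-terminals: D.
FIRST sets used below: FIRST(D) = { '(', '/', ε }

D: nullable alternative(s) D → ε; FOLLOW(D) = { $, '(' }
  D → /: FIRST \ {ε} = { '/' } — disjoint from FOLLOW(D)
  D → D ( E: FIRST \ {ε} = { '(', '/' } — overlaps FOLLOW(D) on { '(' }: CONFLICT
  D → ε: FIRST \ {ε} = { } — this is the only nullable alternative, skip

E has no nullable alternative, so no FIRST/FOLLOW check is needed there.

So the grammar has 1 FIRST/FOLLOW conflict (marked CONFLICT above).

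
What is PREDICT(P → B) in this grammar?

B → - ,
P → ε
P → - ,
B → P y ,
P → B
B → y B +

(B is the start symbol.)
PREDICT(P → B) = (FIRST(RHS) \ {ε}) ∪ (FOLLOW(P) if ε ∈ FIRST(RHS), i.e. RHS ⇒* ε)
FIRST(B) = { '-', 'y' }
FIRST(B) = { '-', 'y' }
ε ∉ FIRST(B), so FOLLOW(P) is not added.
PREDICT(P → B) = { '-', 'y' }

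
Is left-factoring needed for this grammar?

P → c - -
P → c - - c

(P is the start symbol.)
Yes, P has productions with common prefix 'c - -'

Left-factoring is needed when two productions for the same non-terminal
share a common prefix on the right-hand side.

Productions for P:
  P → c - -
  P → c - - c

Found common prefix 'c - -' in productions for P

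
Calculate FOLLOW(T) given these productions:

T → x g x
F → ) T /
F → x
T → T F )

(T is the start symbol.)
{ $, ')', '/', 'x' }

T is the start symbol, so $ ∈ FOLLOW(T).
In F → ) T /: T is followed by '/', add FIRST('/') \ {ε} = { '/' }
In T → T F ): T is followed by F ')', add FIRST(F ')') \ {ε} = { ')', 'x' }

Taking the union: FOLLOW(T) = { $, ')', '/', 'x' }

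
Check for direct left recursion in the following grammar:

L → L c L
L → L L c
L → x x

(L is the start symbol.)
Direct left recursion occurs when N → N α for some non-terminal N (the right-hand side begins with the left-hand side itself).

L → L c L: LEFT RECURSIVE (starts with L)
L → L L c: LEFT RECURSIVE (starts with L)
L → x x: starts with x

The grammar has direct left recursion on: L.

Answer: Yes, L is left-recursive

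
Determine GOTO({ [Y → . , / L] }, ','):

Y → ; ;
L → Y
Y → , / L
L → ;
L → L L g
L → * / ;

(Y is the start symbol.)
{ [Y → , . / L] }

GOTO(I, ',') = CLOSURE({ [A → αX.β] : [A → α.Xβ] ∈ I, X = ',' })

Items with dot before ',', with the dot advanced:
  [Y → . , / L] → [Y → , . / L]
Closure adds nothing (no advanced item has the dot before a non-terminal).

GOTO = { [Y → , . / L] }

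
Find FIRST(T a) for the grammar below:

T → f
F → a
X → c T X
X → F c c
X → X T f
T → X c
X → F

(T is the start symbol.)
{ 'a', 'c', 'f' }

FIRST sets of the non-terminals involved (from the grammar, by fixed-point iteration):
  FIRST(T) = { 'a', 'c', 'f' }

To compute FIRST(T a), process the symbols left to right:
Symbol T is a non-terminal. Add FIRST(T) \ {ε} = { 'a', 'c', 'f' }
T is not nullable (ε ∉ FIRST(T)), so stop here.
FIRST(T a) = { 'a', 'c', 'f' }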